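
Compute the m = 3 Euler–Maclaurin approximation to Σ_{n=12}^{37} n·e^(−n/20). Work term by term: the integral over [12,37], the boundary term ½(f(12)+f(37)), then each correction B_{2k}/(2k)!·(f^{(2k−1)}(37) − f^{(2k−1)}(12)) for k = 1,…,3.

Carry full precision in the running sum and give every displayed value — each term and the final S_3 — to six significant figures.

S_3 ≈ 178.161

Integral: ∫_12^37 x·e^(−x/20) dx = 171.989.
Boundary: ½(f(12) + f(37)) = ½(6.58574 + 5.81778) = 6.20176.
Running total after boundary: 178.191.
k=1: B_{2}/(2)! × [f^{(1)}(37) − f^{(1)}(12)] = 1/12 × (-0.133652 − 0.219525) = -0.0294314.
Running total after k=1: 178.161.
k=2: B_{4}/(4)! × [f^{(3)}(37) − f^{(3)}(12)] = −1/720 × (0.000452057 − 0.00329287) = 3.94557e-06.
Running total after k=2: 178.161.
k=3: B_{6}/(6)! × [f^{(5)}(37) − f^{(5)}(12)] = 1/30240 × (3.09561e-06 − 1.50923e-05) = -3.96717e-10.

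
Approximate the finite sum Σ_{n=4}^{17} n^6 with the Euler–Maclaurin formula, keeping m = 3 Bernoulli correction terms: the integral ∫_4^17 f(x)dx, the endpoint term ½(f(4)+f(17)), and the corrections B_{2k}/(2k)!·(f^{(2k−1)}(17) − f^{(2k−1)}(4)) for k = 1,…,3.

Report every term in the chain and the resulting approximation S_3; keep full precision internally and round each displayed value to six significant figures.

∫_4^17 x^6 dx evaluates to 5.86175e+07.
Endpoint term: (f(4) + f(17))/2 = (4096.00 + 2.41376e+07)/2 = 1.20708e+07.
Integral + boundary = 7.06883e+07.
Correction k=1: B_{2}/2! · (f^{(1)}(17) − f^{(1)}(4)) = 1/12 · (8.51914e+06 − 6144.00) = 709416.
After k=1: 7.13977e+07.
Correction k=2: B_{4}/4! · (f^{(3)}(17) − f^{(3)}(4)) = −1/720 · (589560 − 7680.00) = -808.167.
After k=2: 7.13969e+07.
Correction k=3: B_{6}/6! · (f^{(5)}(17) − f^{(5)}(4)) = 1/30240 · (12240.0 − 2880.00) = 0.309524.

S_3 ≈ 7.13969e+07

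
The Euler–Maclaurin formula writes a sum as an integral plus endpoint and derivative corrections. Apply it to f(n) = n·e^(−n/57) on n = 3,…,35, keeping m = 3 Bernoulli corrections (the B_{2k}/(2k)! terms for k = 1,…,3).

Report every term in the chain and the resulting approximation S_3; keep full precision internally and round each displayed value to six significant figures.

S_3 ≈ 417.633

∫_3^35 x·e^(−x/57) dx evaluates to 406.797.
Boundary: ½(f(3) + f(35)) = ½(2.84619 + 18.9407) = 10.8934.
Running total after boundary: 417.690.
Correction k=1: B_{2}/2! · (f^{(1)}(35) − f^{(1)}(3)) = 1/12 · (0.208870 − 0.898796) = -0.0574939.
Partial sum through k=1: 417.633.
Correction k=2: B_{4}/4! · (f^{(3)}(35) − f^{(3)}(3)) = −1/720 · (0.000397413 − 0.000860651) = 6.43386e-07.
Partial sum through k=2: 417.633.
Correction k=3: B_{6}/6! · (f^{(5)}(35) − f^{(5)}(3)) = 1/30240 · (2.24850e-07 − 4.44649e-07) = -7.26847e-12.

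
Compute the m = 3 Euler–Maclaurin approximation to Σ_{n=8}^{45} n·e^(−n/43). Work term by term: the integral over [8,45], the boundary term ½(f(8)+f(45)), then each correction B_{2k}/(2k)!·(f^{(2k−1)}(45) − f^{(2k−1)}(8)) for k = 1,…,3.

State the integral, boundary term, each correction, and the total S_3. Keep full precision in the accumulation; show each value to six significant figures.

S_3 ≈ 503.078

∫_8^45 x·e^(−x/43) dx evaluates to 491.914.
Endpoint term: (f(8) + f(45))/2 = (6.64188 + 15.8022)/2 = 11.2221.
Running total after boundary: 503.136.
Order-1 term: 1/12 · (-0.0163331 − 0.675773) = -0.0576755.
Running total after k=1: 503.078.
Order-2 term: −1/720 · (0.000371005 − 0.00126352) = 1.23960e-06.
Running total after k=2: 503.078.
Order-3 term: 1/30240 · (4.06081e-07 − 1.16904e-06) = -2.52301e-11.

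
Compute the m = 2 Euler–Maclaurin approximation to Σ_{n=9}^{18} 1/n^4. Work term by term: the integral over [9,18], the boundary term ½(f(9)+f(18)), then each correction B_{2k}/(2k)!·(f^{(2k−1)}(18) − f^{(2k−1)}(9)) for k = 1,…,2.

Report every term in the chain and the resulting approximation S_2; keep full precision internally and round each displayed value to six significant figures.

Integral: ∫_9^18 1/x^4 dx = 0.000400091.
Boundary: ½(f(9) + f(18)) = ½(0.000152416 + 9.52599e-06) = 8.09709e-05.
Integral + boundary = 0.000481062.
k=1: B_{2}/(2)! × [f^{(1)}(18) − f^{(1)}(9)] = 1/12 × (-2.11689e-06 − (-6.77404e-05)) = 5.46862e-06.
After k=1: 0.000486531.
k=2: B_{4}/(4)! × [f^{(3)}(18) − f^{(3)}(9)] = −1/720 × (-1.96008e-07 − (-2.50890e-05)) = -3.45736e-08.

S_2 ≈ 0.000486496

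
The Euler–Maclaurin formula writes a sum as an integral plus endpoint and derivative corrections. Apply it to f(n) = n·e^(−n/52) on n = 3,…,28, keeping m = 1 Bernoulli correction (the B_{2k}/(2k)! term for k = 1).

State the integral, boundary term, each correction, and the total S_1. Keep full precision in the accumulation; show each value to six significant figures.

S_1 ≈ 281.239

Integral: ∫_3^28 x·e^(−x/52) dx = 271.704.
½[f(3) + f(28)] = ½[2.83182 + 16.3421] = 9.58695.
So far: 281.291.
Order-1 term: 1/12 · (0.269375 − 0.889482) = -0.0516756.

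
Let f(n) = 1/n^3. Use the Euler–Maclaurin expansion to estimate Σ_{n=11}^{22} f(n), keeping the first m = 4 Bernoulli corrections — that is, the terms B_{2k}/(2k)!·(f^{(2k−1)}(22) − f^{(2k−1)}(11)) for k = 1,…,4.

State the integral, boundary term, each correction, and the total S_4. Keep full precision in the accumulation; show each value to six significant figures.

The integral term ∫_11^22 1/x^3 dx = 0.00309917.
½[f(11) + f(22)] = ½[0.000751315 + 9.39144e-05] = 0.000422615.
Running total after boundary: 0.00352179.
k=1: B_{2}/(2)! × [f^{(1)}(22) − f^{(1)}(11)] = 1/12 × (-1.28065e-05 − (-0.000204904)) = 1.60081e-05.
After k=1: 0.00353780.
k=2: B_{4}/(4)! × [f^{(3)}(22) − f^{(3)}(11)] = −1/720 × (-5.29194e-07 − (-3.38684e-05)) = -4.63045e-08.
After k=2: 0.00353775.
k=3: B_{6}/(6)! × [f^{(5)}(22) − f^{(5)}(11)] = 1/30240 × (-4.59218e-08 − (-1.17560e-05)) = 3.87238e-10.
After k=3: 0.00353775.
k=4: B_{8}/(8)! × [f^{(7)}(22) − f^{(7)}(11)] = −1/1209600 × (-6.83135e-09 − (-6.99530e-06)) = -5.77750e-12.

S_4 ≈ 0.00353775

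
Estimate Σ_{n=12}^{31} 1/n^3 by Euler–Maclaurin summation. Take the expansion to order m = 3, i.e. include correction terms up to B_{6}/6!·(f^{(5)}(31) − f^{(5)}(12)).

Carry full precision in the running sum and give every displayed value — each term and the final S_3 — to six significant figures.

S_3 ≈ 0.00326982

The integral term ∫_12^31 1/x^3 dx = 0.00295193.
Boundary: ½(f(12) + f(31)) = ½(0.000578704 + 3.35672e-05) = 0.000306135.
So far: 0.00325807.
Order-1 term: 1/12 · (-3.24844e-06 − (-0.000144676)) = 1.17856e-05.
Partial sum through k=1: 0.00326985.
Order-2 term: −1/720 · (-6.76054e-08 − (-2.00939e-05)) = -2.78143e-08.
Partial sum through k=2: 0.00326982.
Order-3 term: 1/30240 · (-2.95466e-09 − (-5.86071e-06)) = 1.93709e-10.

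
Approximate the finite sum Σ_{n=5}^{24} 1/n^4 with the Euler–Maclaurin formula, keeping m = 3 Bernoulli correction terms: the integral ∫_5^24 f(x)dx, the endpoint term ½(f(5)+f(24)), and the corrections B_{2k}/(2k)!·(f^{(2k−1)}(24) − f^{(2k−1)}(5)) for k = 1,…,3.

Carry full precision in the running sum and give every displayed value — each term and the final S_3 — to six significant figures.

S_3 ≈ 0.00354867

Integral: ∫_5^24 1/x^4 dx = 0.00264255.
Boundary: ½(f(5) + f(24)) = ½(0.00160000 + 3.01408e-06) = 0.000801507.
Running total after boundary: 0.00344406.
Correction k=1: B_{2}/2! · (f^{(1)}(24) − f^{(1)}(5)) = 1/12 · (-5.02347e-07 − (-0.00128000)) = 0.000106625.
Partial sum through k=1: 0.00355069.
Correction k=2: B_{4}/4! · (f^{(3)}(24) − f^{(3)}(5)) = −1/720 · (-2.61639e-08 − (-0.00153600)) = -2.13330e-06.
Partial sum through k=2: 0.00354855.
Correction k=3: B_{6}/6! · (f^{(5)}(24) − f^{(5)}(5)) = 1/30240 · (-2.54371e-09 − (-0.00344064)) = 1.13778e-07.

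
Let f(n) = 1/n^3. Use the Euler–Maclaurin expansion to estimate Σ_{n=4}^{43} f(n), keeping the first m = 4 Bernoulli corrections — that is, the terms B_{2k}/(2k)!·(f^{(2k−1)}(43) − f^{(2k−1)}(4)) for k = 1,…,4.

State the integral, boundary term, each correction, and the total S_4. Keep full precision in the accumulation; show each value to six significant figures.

S_4 ≈ 0.0397556

The integral term ∫_4^43 1/x^3 dx = 0.0309796.
Boundary: ½(f(4) + f(43)) = ½(0.0156250 + 1.25775e-05) = 0.00781879.
Running total after boundary: 0.0387984.
Correction k=1: B_{2}/2! · (f^{(1)}(43) − f^{(1)}(4)) = 1/12 · (-8.77501e-07 − (-0.0117188)) = 0.000976489.
Partial sum through k=1: 0.0397749.
Correction k=2: B_{4}/4! · (f^{(3)}(43) − f^{(3)}(4)) = −1/720 · (-9.49162e-09 − (-0.0146484)) = -2.03450e-05.
Partial sum through k=2: 0.0397545.
Correction k=3: B_{6}/6! · (f^{(5)}(43) − f^{(5)}(4)) = 1/30240 · (-2.15602e-10 − (-0.0384521)) = 1.27157e-06.
Partial sum through k=3: 0.0397558.
Correction k=4: B_{8}/8! · (f^{(7)}(43) − f^{(7)}(4)) = −1/1209600 · (-8.39554e-12 − (-0.173035)) = -1.43051e-07.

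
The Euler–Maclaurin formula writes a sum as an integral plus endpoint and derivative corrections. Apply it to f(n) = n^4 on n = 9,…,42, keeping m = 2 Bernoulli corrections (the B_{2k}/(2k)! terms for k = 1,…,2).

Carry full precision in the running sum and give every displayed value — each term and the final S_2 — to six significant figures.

S_2 ≈ 2.77100e+07

Integral: ∫_9^42 x^4 dx = 2.61264e+07.
Boundary: ½(f(9) + f(42)) = ½(6561.00 + 3.11170e+06) = 1.55913e+06.
Integral + boundary = 2.76856e+07.
k=1: B_{2}/(2)! × [f^{(1)}(42) − f^{(1)}(9)] = 1/12 × (296352 − 2916.00) = 24453.0.
Running total after k=1: 2.77100e+07.
k=2: B_{4}/(4)! × [f^{(3)}(42) − f^{(3)}(9)] = −1/720 × (1008.00 − 216.000) = -1.10000.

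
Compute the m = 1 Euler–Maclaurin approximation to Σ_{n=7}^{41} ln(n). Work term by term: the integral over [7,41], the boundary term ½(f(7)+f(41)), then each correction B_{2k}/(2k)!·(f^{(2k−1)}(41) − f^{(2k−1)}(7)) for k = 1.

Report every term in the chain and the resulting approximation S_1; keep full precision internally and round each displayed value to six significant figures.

S_1 ≈ 107.455

∫_7^41 ln(x) dx evaluates to 104.635.
½[f(7) + f(41)] = ½[1.94591 + 3.71357] = 2.82974.
So far: 107.465.
k=1: B_{2}/(2)! × [f^{(1)}(41) − f^{(1)}(7)] = 1/12 × (0.0243902 − 0.142857) = -0.00987224.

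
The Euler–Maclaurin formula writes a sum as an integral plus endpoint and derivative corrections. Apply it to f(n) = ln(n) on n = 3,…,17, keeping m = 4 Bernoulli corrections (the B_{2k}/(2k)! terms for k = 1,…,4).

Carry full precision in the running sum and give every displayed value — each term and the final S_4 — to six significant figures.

∫_3^17 ln(x) dx evaluates to 30.8688.
Endpoint term: (f(3) + f(17))/2 = (1.09861 + 2.83321)/2 = 1.96591.
Integral + boundary = 32.8347.
k=1: B_{2}/(2)! × [f^{(1)}(17) − f^{(1)}(3)] = 1/12 × (0.0588235 − 0.333333) = -0.0228758.
Running total after k=1: 32.8118.
k=2: B_{4}/(4)! × [f^{(3)}(17) − f^{(3)}(3)] = −1/720 × (0.000407083 − 0.0740741) = 0.000102315.
Running total after k=2: 32.8119.
k=3: B_{6}/(6)! × [f^{(5)}(17) − f^{(5)}(3)] = 1/30240 × (1.69031e-05 − 0.0987654) = -3.26549e-06.
Running total after k=3: 32.8119.
k=4: B_{8}/(8)! × [f^{(7)}(17) − f^{(7)}(3)] = −1/1209600 × (1.75465e-06 − 0.329218) = 2.72170e-07.

S_4 ≈ 32.8119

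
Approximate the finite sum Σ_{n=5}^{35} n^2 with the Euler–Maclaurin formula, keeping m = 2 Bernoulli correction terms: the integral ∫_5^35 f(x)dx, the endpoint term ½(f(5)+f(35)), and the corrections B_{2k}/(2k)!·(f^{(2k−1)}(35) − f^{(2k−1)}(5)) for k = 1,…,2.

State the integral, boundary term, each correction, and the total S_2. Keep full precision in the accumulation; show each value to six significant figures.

∫_5^35 x^2 dx evaluates to 14250.0.
½[f(5) + f(35)] = ½[25.0000 + 1225.00] = 625.000.
Integral + boundary = 14875.0.
Correction k=1: B_{2}/2! · (f^{(1)}(35) − f^{(1)}(5)) = 1/12 · (70.0000 − 10.0000) = 5.00000.
Partial sum through k=1: 14880.0.
Correction k=2: B_{4}/4! · (f^{(3)}(35) − f^{(3)}(5)) = −1/720 · (0.00000 − 0.00000) = 0.00000.

S_2 ≈ 14880.0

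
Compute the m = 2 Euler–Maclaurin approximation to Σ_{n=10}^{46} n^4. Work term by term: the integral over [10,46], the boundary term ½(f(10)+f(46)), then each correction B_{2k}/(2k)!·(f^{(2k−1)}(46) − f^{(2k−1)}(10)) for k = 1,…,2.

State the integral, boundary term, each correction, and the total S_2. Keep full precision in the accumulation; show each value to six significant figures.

S_2 ≈ 4.34484e+07

Integral: ∫_10^46 x^4 dx = 4.11726e+07.
Endpoint term: (f(10) + f(46))/2 = (10000.0 + 4.47746e+06)/2 = 2.24373e+06.
So far: 4.34163e+07.
Correction k=1: B_{2}/2! · (f^{(1)}(46) − f^{(1)}(10)) = 1/12 · (389344 − 4000.00) = 32112.0.
Partial sum through k=1: 4.34484e+07.
Correction k=2: B_{4}/4! · (f^{(3)}(46) − f^{(3)}(10)) = −1/720 · (1104.00 − 240.000) = -1.20000.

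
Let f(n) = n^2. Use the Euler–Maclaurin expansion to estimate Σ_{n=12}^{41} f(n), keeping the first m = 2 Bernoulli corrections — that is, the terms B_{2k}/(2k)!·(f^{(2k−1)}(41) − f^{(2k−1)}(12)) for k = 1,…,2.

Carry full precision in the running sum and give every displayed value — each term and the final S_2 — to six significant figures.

S_2 ≈ 23315.0

Integral: ∫_12^41 x^2 dx = 22397.7.
Boundary: ½(f(12) + f(41)) = ½(144.000 + 1681.00) = 912.500.
Running total after boundary: 23310.2.
Correction k=1: B_{2}/2! · (f^{(1)}(41) − f^{(1)}(12)) = 1/12 · (82.0000 − 24.0000) = 4.83333.
After k=1: 23315.0.
Correction k=2: B_{4}/4! · (f^{(3)}(41) − f^{(3)}(12)) = −1/720 · (0.00000 − 0.00000) = 0.00000.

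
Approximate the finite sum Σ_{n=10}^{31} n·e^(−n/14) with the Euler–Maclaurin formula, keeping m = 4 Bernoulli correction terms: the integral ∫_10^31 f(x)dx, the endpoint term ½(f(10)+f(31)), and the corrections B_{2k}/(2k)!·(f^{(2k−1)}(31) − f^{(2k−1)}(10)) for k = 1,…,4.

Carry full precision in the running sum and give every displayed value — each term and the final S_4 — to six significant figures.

The integral term ∫_10^31 x·e^(−x/14) dx = 95.6701.
½[f(10) + f(31)] = ½[4.89542 + 3.38618] = 4.14080.
So far: 99.8109.
Correction k=1: B_{2}/2! · (f^{(1)}(31) − f^{(1)}(10)) = 1/12 · (-0.132638 − 0.139869) = -0.0227089.
Partial sum through k=1: 99.7882.
Correction k=2: B_{4}/4! · (f^{(3)}(31) − f^{(3)}(10)) = −1/720 · (0.000437881 − 0.00570894) = 7.32092e-06.
Partial sum through k=2: 99.7882.
Correction k=3: B_{6}/6! · (f^{(5)}(31) − f^{(5)}(10)) = 1/30240 · (7.92086e-06 − 5.46136e-05) = -1.54407e-09.
Partial sum through k=3: 99.7882.
Correction k=4: B_{8}/8! · (f^{(7)}(31) − f^{(7)}(10)) = −1/1209600 · (6.94267e-08 − 4.08673e-07) = 2.80462e-13.

S_4 ≈ 99.7882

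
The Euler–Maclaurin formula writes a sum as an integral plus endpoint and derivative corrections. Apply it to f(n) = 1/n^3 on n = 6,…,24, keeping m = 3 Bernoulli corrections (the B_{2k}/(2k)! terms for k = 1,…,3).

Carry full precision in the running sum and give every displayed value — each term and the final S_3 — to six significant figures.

S_3 ≈ 0.0155622

The integral term ∫_6^24 1/x^3 dx = 0.0130208.
Boundary: ½(f(6) + f(24)) = ½(0.00462963 + 7.23380e-05) = 0.00235098.
So far: 0.0153718.
k=1: B_{2}/(2)! × [f^{(1)}(24) − f^{(1)}(6)] = 1/12 × (-9.04225e-06 − (-0.00231481)) = 0.000192148.
After k=1: 0.0155640.
k=2: B_{4}/(4)! × [f^{(3)}(24) − f^{(3)}(6)] = −1/720 × (-3.13967e-07 − (-0.00128601)) = -1.78569e-06.
After k=2: 0.0155622.
k=3: B_{6}/(6)! × [f^{(5)}(24) − f^{(5)}(6)] = 1/30240 × (-2.28934e-08 − (-0.00150034)) = 4.96138e-08.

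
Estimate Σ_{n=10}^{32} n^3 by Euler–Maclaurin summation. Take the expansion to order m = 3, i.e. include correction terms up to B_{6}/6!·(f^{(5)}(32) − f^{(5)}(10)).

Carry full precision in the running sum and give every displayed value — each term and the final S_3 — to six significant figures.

S_3 ≈ 276759

Integral: ∫_10^32 x^3 dx = 259644.
½[f(10) + f(32)] = ½[1000.00 + 32768.0] = 16884.0.
So far: 276528.
Correction k=1: B_{2}/2! · (f^{(1)}(32) − f^{(1)}(10)) = 1/12 · (3072.00 − 300.000) = 231.000.
Partial sum through k=1: 276759.
Correction k=2: B_{4}/4! · (f^{(3)}(32) − f^{(3)}(10)) = −1/720 · (6.00000 − 6.00000) = 0.00000.
Partial sum through k=2: 276759.
Correction k=3: B_{6}/6! · (f^{(5)}(32) − f^{(5)}(10)) = 1/30240 · (0.00000 − 0.00000) = 0.00000.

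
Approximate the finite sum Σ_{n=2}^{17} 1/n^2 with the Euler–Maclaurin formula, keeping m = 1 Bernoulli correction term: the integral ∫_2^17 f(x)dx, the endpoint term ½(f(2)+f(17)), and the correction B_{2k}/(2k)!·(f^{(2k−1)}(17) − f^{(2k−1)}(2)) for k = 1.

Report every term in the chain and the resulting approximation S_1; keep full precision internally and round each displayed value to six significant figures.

Integral: ∫_2^17 1/x^2 dx = 0.441176.
½[f(2) + f(17)] = ½[0.250000 + 0.00346021] = 0.126730.
Integral + boundary = 0.567907.
Correction k=1: B_{2}/2! · (f^{(1)}(17) − f^{(1)}(2)) = 1/12 · (-0.000407083 − (-0.250000)) = 0.0207994.

S_1 ≈ 0.588706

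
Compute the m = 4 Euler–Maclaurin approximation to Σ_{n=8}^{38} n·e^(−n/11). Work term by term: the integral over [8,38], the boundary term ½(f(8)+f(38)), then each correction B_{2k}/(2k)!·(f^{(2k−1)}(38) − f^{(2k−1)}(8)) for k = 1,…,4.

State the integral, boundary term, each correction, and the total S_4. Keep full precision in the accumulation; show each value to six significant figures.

S_4 ≈ 86.4766

∫_8^38 x·e^(−x/11) dx evaluates to 83.9607.
Endpoint term: (f(8) + f(38))/2 = (3.86580 + 1.20086)/2 = 2.53333.
Integral + boundary = 86.4941.
Order-1 term: 1/12 · (-0.0775677 − 0.131789) = -0.0174464.
Partial sum through k=1: 86.4766.
Order-2 term: −1/720 · (-0.000118714 − 0.00907635) = 1.27709e-05.
Partial sum through k=2: 86.4766.
Order-3 term: 1/30240 · (3.33577e-06 − 0.000141021) = -4.55308e-09.
Partial sum through k=3: 86.4766.
Order-4 term: −1/1209600 · (6.32449e-08 − 1.71100e-06) = 1.36223e-12.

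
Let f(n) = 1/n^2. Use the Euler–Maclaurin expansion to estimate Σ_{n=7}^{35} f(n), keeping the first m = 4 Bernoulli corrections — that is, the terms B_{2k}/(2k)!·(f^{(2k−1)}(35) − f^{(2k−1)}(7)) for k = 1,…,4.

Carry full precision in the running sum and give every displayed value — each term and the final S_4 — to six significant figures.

S_4 ≈ 0.125378

∫_7^35 1/x^2 dx evaluates to 0.114286.
Endpoint term: (f(7) + f(35))/2 = (0.0204082 + 0.000816327)/2 = 0.0106122.
Integral + boundary = 0.124898.
Correction k=1: B_{2}/2! · (f^{(1)}(35) − f^{(1)}(7)) = 1/12 · (-4.66472e-05 − (-0.00583090)) = 0.000482021.
After k=1: 0.125380.
Correction k=2: B_{4}/4! · (f^{(3)}(35) − f^{(3)}(7)) = −1/720 · (-4.56952e-07 − (-0.00142798)) = -1.98267e-06.
After k=2: 0.125378.
Correction k=3: B_{6}/6! · (f^{(5)}(35) − f^{(5)}(7)) = 1/30240 · (-1.11907e-08 − (-0.000874271)) = 2.89107e-08.
After k=3: 0.125378.
Correction k=4: B_{8}/8! · (f^{(7)}(35) − f^{(7)}(7)) = −1/1209600 · (-5.11574e-10 − (-0.000999167)) = -8.26031e-10.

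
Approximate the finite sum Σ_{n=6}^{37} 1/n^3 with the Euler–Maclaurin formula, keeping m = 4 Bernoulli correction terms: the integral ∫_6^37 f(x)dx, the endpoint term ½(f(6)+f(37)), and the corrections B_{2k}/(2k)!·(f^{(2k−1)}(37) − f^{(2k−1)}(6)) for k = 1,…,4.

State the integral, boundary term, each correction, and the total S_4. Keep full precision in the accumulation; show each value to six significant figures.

S_4 ≈ 0.0160394

The integral term ∫_6^37 1/x^3 dx = 0.0135237.
Endpoint term: (f(6) + f(37))/2 = (0.00462963 + 1.97422e-05)/2 = 0.00232469.
Running total after boundary: 0.0158483.
Correction k=1: B_{2}/2! · (f^{(1)}(37) − f^{(1)}(6)) = 1/12 · (-1.60072e-06 − (-0.00231481)) = 0.000192768.
After k=1: 0.0160411.
Correction k=2: B_{4}/4! · (f^{(3)}(37) − f^{(3)}(6)) = −1/720 · (-2.33852e-08 − (-0.00128601)) = -1.78609e-06.
After k=2: 0.0160393.
Correction k=3: B_{6}/6! · (f^{(5)}(37) − f^{(5)}(6)) = 1/30240 · (-7.17442e-10 − (-0.00150034)) = 4.96145e-08.
After k=3: 0.0160394.
Correction k=4: B_{8}/8! · (f^{(7)}(37) − f^{(7)}(6)) = −1/1209600 · (-3.77325e-11 − (-0.00300069)) = -2.48073e-09.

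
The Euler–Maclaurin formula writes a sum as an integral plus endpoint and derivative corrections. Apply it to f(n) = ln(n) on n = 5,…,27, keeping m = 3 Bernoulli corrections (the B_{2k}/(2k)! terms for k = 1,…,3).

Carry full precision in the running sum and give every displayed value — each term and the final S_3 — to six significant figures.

S_3 ≈ 61.3795

Integral: ∫_5^27 ln(x) dx = 58.9404.
½[f(5) + f(27)] = ½[1.60944 + 3.29584] = 2.45264.
Running total after boundary: 61.3930.
k=1: B_{2}/(2)! × [f^{(1)}(27) − f^{(1)}(5)] = 1/12 × (0.0370370 − 0.200000) = -0.0135802.
Partial sum through k=1: 61.3795.
k=2: B_{4}/(4)! × [f^{(3)}(27) − f^{(3)}(5)] = −1/720 × (0.000101611 − 0.0160000) = 2.20811e-05.
Partial sum through k=2: 61.3795.
k=3: B_{6}/(6)! × [f^{(5)}(27) − f^{(5)}(5)] = 1/30240 × (1.67260e-06 − 0.00768000) = -2.53913e-07.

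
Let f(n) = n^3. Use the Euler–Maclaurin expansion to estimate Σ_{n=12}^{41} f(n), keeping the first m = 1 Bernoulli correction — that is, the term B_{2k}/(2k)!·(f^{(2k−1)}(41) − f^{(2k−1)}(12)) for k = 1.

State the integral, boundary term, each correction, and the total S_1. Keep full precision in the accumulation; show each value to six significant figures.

Integral: ∫_12^41 x^3 dx = 701256.
Boundary: ½(f(12) + f(41)) = ½(1728.00 + 68921.0) = 35324.5.
Integral + boundary = 736581.
k=1: B_{2}/(2)! × [f^{(1)}(41) − f^{(1)}(12)] = 1/12 × (5043.00 − 432.000) = 384.250.

S_1 ≈ 736965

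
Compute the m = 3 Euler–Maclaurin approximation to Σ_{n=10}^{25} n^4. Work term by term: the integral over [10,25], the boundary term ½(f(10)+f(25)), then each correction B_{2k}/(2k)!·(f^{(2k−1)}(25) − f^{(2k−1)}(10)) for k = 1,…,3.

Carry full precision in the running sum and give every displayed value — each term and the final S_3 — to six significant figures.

S_3 ≈ 2.13831e+06

Integral: ∫_10^25 x^4 dx = 1.93312e+06.
Endpoint term: (f(10) + f(25))/2 = (10000.0 + 390625)/2 = 200312.
Integral + boundary = 2.13344e+06.
k=1: B_{2}/(2)! × [f^{(1)}(25) − f^{(1)}(10)] = 1/12 × (62500.0 − 4000.00) = 4875.00.
After k=1: 2.13831e+06.
k=2: B_{4}/(4)! × [f^{(3)}(25) − f^{(3)}(10)] = −1/720 × (600.000 − 240.000) = -0.500000.
After k=2: 2.13831e+06.
k=3: B_{6}/(6)! × [f^{(5)}(25) − f^{(5)}(10)] = 1/30240 × (0.00000 − 0.00000) = 0.00000.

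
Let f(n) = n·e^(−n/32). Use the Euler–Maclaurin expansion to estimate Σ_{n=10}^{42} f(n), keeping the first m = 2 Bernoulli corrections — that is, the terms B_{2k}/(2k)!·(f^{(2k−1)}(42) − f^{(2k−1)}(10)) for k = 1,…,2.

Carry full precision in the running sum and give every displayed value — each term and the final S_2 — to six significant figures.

S_2 ≈ 355.214

∫_10^42 x·e^(−x/32) dx evaluates to 345.953.
Boundary: ½(f(10) + f(42)) = ½(7.31616 + 11.3041) = 9.31015.
Integral + boundary = 355.263.
Correction k=1: B_{2}/2! · (f^{(1)}(42) − f^{(1)}(10)) = 1/12 · (-0.0841082 − 0.502986) = -0.0489245.
Partial sum through k=1: 355.214.
Correction k=2: B_{4}/4! · (f^{(3)}(42) − f^{(3)}(10)) = −1/720 · (0.000443540 − 0.00192013) = 2.05083e-06.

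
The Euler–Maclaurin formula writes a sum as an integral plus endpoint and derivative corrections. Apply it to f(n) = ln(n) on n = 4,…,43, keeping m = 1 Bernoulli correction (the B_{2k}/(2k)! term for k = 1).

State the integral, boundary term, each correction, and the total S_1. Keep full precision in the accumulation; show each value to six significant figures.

S_1 ≈ 119.741

The integral term ∫_4^43 ln(x) dx = 117.186.
Boundary: ½(f(4) + f(43)) = ½(1.38629 + 3.76120) = 2.57375.
Running total after boundary: 119.760.
Correction k=1: B_{2}/2! · (f^{(1)}(43) − f^{(1)}(4)) = 1/12 · (0.0232558 − 0.250000) = -0.0188953.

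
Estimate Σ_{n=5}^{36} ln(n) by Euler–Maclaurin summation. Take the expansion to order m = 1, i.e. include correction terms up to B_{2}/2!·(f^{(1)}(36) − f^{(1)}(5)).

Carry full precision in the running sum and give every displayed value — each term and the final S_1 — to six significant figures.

S_1 ≈ 92.5416

The integral term ∫_5^36 ln(x) dx = 89.9595.
Endpoint term: (f(5) + f(36))/2 = (1.60944 + 3.58352)/2 = 2.59648.
Running total after boundary: 92.5560.
Order-1 term: 1/12 · (0.0277778 − 0.200000) = -0.0143519.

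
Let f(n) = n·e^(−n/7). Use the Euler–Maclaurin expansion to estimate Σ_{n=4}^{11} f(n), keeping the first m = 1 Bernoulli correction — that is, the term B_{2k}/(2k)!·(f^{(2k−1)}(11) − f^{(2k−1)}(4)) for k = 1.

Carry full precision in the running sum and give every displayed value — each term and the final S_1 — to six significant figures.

S_1 ≈ 19.5490

∫_4^11 x·e^(−x/7) dx evaluates to 17.3070.
Boundary: ½(f(4) + f(11)) = ½(2.25887 + 2.28523) = 2.27205.
So far: 19.5791.
Correction k=1: B_{2}/2! · (f^{(1)}(11) − f^{(1)}(4)) = 1/12 · (-0.118713 − 0.242022) = -0.0300613.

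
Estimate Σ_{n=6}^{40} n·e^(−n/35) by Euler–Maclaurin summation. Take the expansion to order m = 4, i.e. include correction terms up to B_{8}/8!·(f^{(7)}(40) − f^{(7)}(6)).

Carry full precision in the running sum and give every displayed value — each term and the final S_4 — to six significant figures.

S_4 ≈ 380.645

∫_6^40 x·e^(−x/35) dx evaluates to 371.801.
½[f(6) + f(40)] = ½[5.05476 + 12.7563] = 8.90551.
Integral + boundary = 380.707.
Correction k=1: B_{2}/2! · (f^{(1)}(40) − f^{(1)}(6)) = 1/12 · (-0.0455581 − 0.698039) = -0.0619664.
Running total after k=1: 380.645.
Correction k=2: B_{4}/4! · (f^{(3)}(40) − f^{(3)}(6)) = −1/720 · (0.000483473 − 0.00194527) = 2.03028e-06.
Running total after k=2: 380.645.
Correction k=3: B_{6}/6! · (f^{(5)}(40) − f^{(5)}(6)) = 1/30240 · (8.19704e-07 − 2.71079e-06) = -6.25359e-11.
Running total after k=3: 380.645.
Correction k=4: B_{8}/8! · (f^{(7)}(40) − f^{(7)}(6)) = −1/1209600 · (1.01611e-09 − 3.12947e-09) = 1.74716e-15.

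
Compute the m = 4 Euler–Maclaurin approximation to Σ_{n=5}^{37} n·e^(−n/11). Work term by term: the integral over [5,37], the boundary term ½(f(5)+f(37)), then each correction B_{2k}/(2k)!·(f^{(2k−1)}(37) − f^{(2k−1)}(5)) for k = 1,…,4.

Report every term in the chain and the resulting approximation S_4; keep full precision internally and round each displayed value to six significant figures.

The integral term ∫_5^37 x·e^(−x/11) dx = 93.4400.
Endpoint term: (f(5) + f(37))/2 = (3.17368 + 1.28054)/2 = 2.22711.
So far: 95.6671.
k=1: B_{2}/(2)! × [f^{(1)}(37) − f^{(1)}(5)] = 1/12 × (-0.0818035 − 0.346220) = -0.0356686.
Running total after k=1: 95.6314.
k=2: B_{4}/(4)! × [f^{(3)}(37) − f^{(3)}(5)] = −1/720 × (-0.000104010 − 0.0133528) = 1.86901e-05.
Running total after k=2: 95.6314.
k=3: B_{6}/(6)! × [f^{(5)}(37) − f^{(5)}(5)] = 1/30240 × (3.86812e-06 − 0.000197061) = -6.38864e-09.
Running total after k=3: 95.6314.
k=4: B_{8}/(8)! × [f^{(7)}(37) − f^{(7)}(5)] = −1/1209600 × (7.10399e-08 − 2.34519e-06) = 1.88008e-12.

S_4 ≈ 95.6314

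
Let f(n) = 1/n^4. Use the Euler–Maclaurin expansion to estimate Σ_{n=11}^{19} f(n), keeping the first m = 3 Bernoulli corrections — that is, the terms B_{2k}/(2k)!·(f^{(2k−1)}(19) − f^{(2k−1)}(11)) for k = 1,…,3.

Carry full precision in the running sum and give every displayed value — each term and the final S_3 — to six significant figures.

The integral term ∫_11^19 1/x^4 dx = 0.000201840.
½[f(11) + f(19)] = ½[6.83013e-05 + 7.67336e-06] = 3.79874e-05.
So far: 0.000239828.
Correction k=1: B_{2}/2! · (f^{(1)}(19) − f^{(1)}(11)) = 1/12 · (-1.61544e-06 − (-2.48369e-05)) = 1.93512e-06.
Partial sum through k=1: 0.000241763.
Correction k=2: B_{4}/4! · (f^{(3)}(19) − f^{(3)}(11)) = −1/720 · (-1.34247e-07 − (-6.15790e-06)) = -8.36618e-09.
Partial sum through k=2: 0.000241754.
Correction k=3: B_{6}/6! · (f^{(5)}(19) − f^{(5)}(11)) = 1/30240 · (-2.08251e-08 − (-2.84994e-06)) = 9.35553e-11.

S_3 ≈ 0.000241755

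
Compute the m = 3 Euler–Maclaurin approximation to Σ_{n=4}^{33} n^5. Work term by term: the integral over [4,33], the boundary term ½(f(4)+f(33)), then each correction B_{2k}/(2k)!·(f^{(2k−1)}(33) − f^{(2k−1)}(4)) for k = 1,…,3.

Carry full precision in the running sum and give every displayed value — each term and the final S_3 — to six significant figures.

S_3 ≈ 2.35306e+08

∫_4^33 x^5 dx evaluates to 2.15244e+08.
½[f(4) + f(33)] = ½[1024.00 + 3.91354e+07] = 1.95682e+07.
So far: 2.34812e+08.
k=1: B_{2}/(2)! × [f^{(1)}(33) − f^{(1)}(4)] = 1/12 × (5.92960e+06 − 1280.00) = 494027.
Partial sum through k=1: 2.35306e+08.
k=2: B_{4}/(4)! × [f^{(3)}(33) − f^{(3)}(4)] = −1/720 × (65340.0 − 960.000) = -89.4167.
Partial sum through k=2: 2.35306e+08.
k=3: B_{6}/(6)! × [f^{(5)}(33) − f^{(5)}(4)] = 1/30240 × (120.000 − 120.000) = 0.00000.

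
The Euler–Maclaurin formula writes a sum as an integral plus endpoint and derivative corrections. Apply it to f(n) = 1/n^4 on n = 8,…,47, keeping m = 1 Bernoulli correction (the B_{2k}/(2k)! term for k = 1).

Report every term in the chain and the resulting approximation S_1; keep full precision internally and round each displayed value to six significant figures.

S_1 ≈ 0.000780175

The integral term ∫_8^47 1/x^4 dx = 0.000647831.
Endpoint term: (f(8) + f(47))/2 = (0.000244141 + 2.04931e-07)/2 = 0.000122173.
Integral + boundary = 0.000770004.
k=1: B_{2}/(2)! × [f^{(1)}(47) − f^{(1)}(8)] = 1/12 × (-1.74410e-08 − (-0.000122070)) = 1.01711e-05.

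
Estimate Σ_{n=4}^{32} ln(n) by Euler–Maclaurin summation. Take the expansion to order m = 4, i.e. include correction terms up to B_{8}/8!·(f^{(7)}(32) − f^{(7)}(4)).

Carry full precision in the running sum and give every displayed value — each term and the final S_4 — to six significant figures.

S_4 ≈ 79.7662

Integral: ∫_4^32 ln(x) dx = 77.3584.
Boundary: ½(f(4) + f(32)) = ½(1.38629 + 3.46574) = 2.42602.
Integral + boundary = 79.7844.
Correction k=1: B_{2}/2! · (f^{(1)}(32) − f^{(1)}(4)) = 1/12 · (0.0312500 − 0.250000) = -0.0182292.
After k=1: 79.7662.
Correction k=2: B_{4}/4! · (f^{(3)}(32) − f^{(3)}(4)) = −1/720 · (6.10352e-05 − 0.0312500) = 4.33180e-05.
After k=2: 79.7662.
Correction k=3: B_{6}/6! · (f^{(5)}(32) − f^{(5)}(4)) = 1/30240 · (7.15256e-07 − 0.0234375) = -7.75026e-07.
After k=3: 79.7662.
Correction k=4: B_{8}/8! · (f^{(7)}(32) − f^{(7)}(4)) = −1/1209600 · (2.09548e-08 − 0.0439453) = 3.63304e-08.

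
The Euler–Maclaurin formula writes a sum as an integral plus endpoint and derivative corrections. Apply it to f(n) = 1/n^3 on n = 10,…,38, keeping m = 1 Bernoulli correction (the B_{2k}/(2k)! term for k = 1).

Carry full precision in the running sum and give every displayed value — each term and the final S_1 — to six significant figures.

The integral term ∫_10^38 1/x^3 dx = 0.00465374.
½[f(10) + f(38)] = ½[0.00100000 + 1.82242e-05] = 0.000509112.
So far: 0.00516285.
Correction k=1: B_{2}/2! · (f^{(1)}(38) − f^{(1)}(10)) = 1/12 · (-1.43876e-06 − (-0.000300000)) = 2.48801e-05.

S_1 ≈ 0.00518773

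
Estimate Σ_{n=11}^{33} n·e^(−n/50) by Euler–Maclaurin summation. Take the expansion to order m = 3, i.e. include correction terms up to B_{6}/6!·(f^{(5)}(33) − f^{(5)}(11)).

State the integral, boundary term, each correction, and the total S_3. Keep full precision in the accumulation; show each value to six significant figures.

∫_11^33 x·e^(−x/50) dx evaluates to 302.749.
Endpoint term: (f(11) + f(33))/2 = (8.82771 + 17.0561)/2 = 12.9419.
Integral + boundary = 315.691.
Correction k=1: B_{2}/2! · (f^{(1)}(33) − f^{(1)}(11)) = 1/12 · (0.175729 − 0.625965) = -0.0375196.
Running total after k=1: 315.654.
Correction k=2: B_{4}/4! · (f^{(3)}(33) − f^{(3)}(11)) = −1/720 · (0.000483773 − 0.000892401) = 5.67539e-07.
Running total after k=2: 315.654.
Correction k=3: B_{6}/6! · (f^{(5)}(33) − f^{(5)}(11)) = 1/30240 · (3.58902e-07 − 6.13766e-07) = -8.42807e-12.

S_3 ≈ 315.654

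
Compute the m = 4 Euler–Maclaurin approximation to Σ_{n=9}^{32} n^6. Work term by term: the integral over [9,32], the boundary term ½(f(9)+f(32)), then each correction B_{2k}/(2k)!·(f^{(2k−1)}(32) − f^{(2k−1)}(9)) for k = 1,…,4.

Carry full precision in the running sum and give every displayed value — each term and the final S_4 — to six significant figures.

S_4 ≈ 5.46173e+09

Integral: ∫_9^32 x^6 dx = 4.90785e+09.
Boundary: ½(f(9) + f(32)) = ½(531441 + 1.07374e+09) = 5.37137e+08.
Running total after boundary: 5.44499e+09.
k=1: B_{2}/(2)! × [f^{(1)}(32) − f^{(1)}(9)] = 1/12 × (2.01327e+08 − 354294) = 1.67477e+07.
Partial sum through k=1: 5.46174e+09.
k=2: B_{4}/(4)! × [f^{(3)}(32) − f^{(3)}(9)] = −1/720 × (3.93216e+06 − 87480.0) = -5339.83.
Partial sum through k=2: 5.46173e+09.
k=3: B_{6}/(6)! × [f^{(5)}(32) − f^{(5)}(9)] = 1/30240 × (23040.0 − 6480.00) = 0.547619.
Partial sum through k=3: 5.46173e+09.
k=4: B_{8}/(8)! × [f^{(7)}(32) − f^{(7)}(9)] = −1/1209600 × (0.00000 − 0.00000) = 0.00000.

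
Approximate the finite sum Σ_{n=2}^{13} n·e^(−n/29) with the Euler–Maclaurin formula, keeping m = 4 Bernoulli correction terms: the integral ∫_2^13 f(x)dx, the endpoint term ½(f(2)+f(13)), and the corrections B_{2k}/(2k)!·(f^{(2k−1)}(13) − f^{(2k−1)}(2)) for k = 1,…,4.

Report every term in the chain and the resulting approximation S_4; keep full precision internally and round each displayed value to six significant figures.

S_4 ≈ 66.1604

∫_2^13 x·e^(−x/29) dx evaluates to 61.1184.
½[f(2) + f(13)] = ½[1.86672 + 8.30347] = 5.08509.
So far: 66.2035.
Correction k=1: B_{2}/2! · (f^{(1)}(13) − f^{(1)}(2)) = 1/12 · (0.352402 − 0.868989) = -0.0430489.
Running total after k=1: 66.1604.
Correction k=2: B_{4}/4! · (f^{(3)}(13) − f^{(3)}(2)) = −1/720 · (0.00193800 − 0.00325292) = 1.82628e-06.
Running total after k=2: 66.1604.
Correction k=3: B_{6}/6! · (f^{(5)}(13) − f^{(5)}(2)) = 1/30240 · (4.11055e-06 − 6.50721e-06) = -7.92545e-11.
Running total after k=3: 66.1604.
Correction k=4: B_{8}/8! · (f^{(7)}(13) − f^{(7)}(2)) = −1/1209600 · (7.03532e-09 − 1.08757e-08) = 3.17495e-15.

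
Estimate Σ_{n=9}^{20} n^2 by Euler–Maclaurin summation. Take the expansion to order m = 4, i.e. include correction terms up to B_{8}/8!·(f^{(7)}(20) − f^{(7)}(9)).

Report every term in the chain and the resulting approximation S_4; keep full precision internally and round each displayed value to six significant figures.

∫_9^20 x^2 dx evaluates to 2423.67.
½[f(9) + f(20)] = ½[81.0000 + 400.000] = 240.500.
Running total after boundary: 2664.17.
k=1: B_{2}/(2)! × [f^{(1)}(20) − f^{(1)}(9)] = 1/12 × (40.0000 − 18.0000) = 1.83333.
Partial sum through k=1: 2666.00.
k=2: B_{4}/(4)! × [f^{(3)}(20) − f^{(3)}(9)] = −1/720 × (0.00000 − 0.00000) = 0.00000.
Partial sum through k=2: 2666.00.
k=3: B_{6}/(6)! × [f^{(5)}(20) − f^{(5)}(9)] = 1/30240 × (0.00000 − 0.00000) = 0.00000.
Partial sum through k=3: 2666.00.
k=4: B_{8}/(8)! × [f^{(7)}(20) − f^{(7)}(9)] = −1/1209600 × (0.00000 − 0.00000) = 0.00000.

S_4 ≈ 2666.00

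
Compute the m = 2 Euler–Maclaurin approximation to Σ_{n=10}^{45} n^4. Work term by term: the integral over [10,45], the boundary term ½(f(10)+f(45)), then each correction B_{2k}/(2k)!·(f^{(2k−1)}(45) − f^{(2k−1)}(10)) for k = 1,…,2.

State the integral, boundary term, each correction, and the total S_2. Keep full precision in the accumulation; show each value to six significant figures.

S_2 ≈ 3.89710e+07

∫_10^45 x^4 dx evaluates to 3.68856e+07.
Boundary: ½(f(10) + f(45)) = ½(10000.0 + 4.10062e+06) = 2.05531e+06.
So far: 3.89409e+07.
Order-1 term: 1/12 · (364500 − 4000.00) = 30041.7.
Partial sum through k=1: 3.89710e+07.
Order-2 term: −1/720 · (1080.00 − 240.000) = -1.16667.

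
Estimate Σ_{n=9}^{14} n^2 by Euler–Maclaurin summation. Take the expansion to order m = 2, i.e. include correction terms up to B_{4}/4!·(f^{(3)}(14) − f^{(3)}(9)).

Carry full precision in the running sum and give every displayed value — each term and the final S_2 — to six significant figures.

S_2 ≈ 811.000

The integral term ∫_9^14 x^2 dx = 671.667.
½[f(9) + f(14)] = ½[81.0000 + 196.000] = 138.500.
Running total after boundary: 810.167.
k=1: B_{2}/(2)! × [f^{(1)}(14) − f^{(1)}(9)] = 1/12 × (28.0000 − 18.0000) = 0.833333.
Running total after k=1: 811.000.
k=2: B_{4}/(4)! × [f^{(3)}(14) − f^{(3)}(9)] = −1/720 × (0.00000 − 0.00000) = 0.00000.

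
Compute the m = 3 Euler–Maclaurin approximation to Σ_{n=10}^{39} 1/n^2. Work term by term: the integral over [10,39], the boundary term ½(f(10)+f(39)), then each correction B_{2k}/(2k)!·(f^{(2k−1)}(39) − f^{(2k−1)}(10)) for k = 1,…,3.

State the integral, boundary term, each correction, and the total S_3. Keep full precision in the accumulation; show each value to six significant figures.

S_3 ≈ 0.0798512

∫_10^39 1/x^2 dx evaluates to 0.0743590.
Endpoint term: (f(10) + f(39))/2 = (0.0100000 + 0.000657462)/2 = 0.00532873.
Integral + boundary = 0.0796877.
Order-1 term: 1/12 · (-3.37160e-05 − (-0.00200000)) = 0.000163857.
Partial sum through k=1: 0.0798516.
Order-2 term: −1/720 · (-2.66004e-07 − (-0.000240000)) = -3.32964e-07.
Partial sum through k=2: 0.0798512.
Order-3 term: 1/30240 · (-5.24663e-09 − (-7.20000e-05)) = 2.38078e-09.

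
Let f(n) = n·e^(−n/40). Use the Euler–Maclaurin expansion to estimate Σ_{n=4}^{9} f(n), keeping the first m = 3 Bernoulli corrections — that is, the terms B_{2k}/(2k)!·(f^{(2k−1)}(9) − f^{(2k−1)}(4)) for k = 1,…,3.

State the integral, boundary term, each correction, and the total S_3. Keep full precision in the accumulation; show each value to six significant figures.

S_3 ≈ 32.8088

∫_4^9 x·e^(−x/40) dx evaluates to 27.4221.
½[f(4) + f(9)] = ½[3.61935 + 7.18665] = 5.40300.
Running total after boundary: 32.8251.
Order-1 term: 1/12 · (0.618850 − 0.814354) = -0.0162920.
Running total after k=1: 32.8088.
Order-2 term: −1/720 · (0.00138493 − 0.00164002) = 3.54293e-07.
Running total after k=2: 32.8088.
Order-3 term: 1/30240 · (1.48942e-06 − 1.73192e-06) = -8.01903e-12.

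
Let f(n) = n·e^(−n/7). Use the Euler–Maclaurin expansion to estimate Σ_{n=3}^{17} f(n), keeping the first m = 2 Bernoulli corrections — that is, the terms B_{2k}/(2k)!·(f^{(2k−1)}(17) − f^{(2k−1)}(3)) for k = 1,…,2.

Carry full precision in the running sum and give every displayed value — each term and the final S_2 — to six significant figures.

S_2 ≈ 32.4745

The integral term ∫_3^17 x·e^(−x/7) dx = 30.7894.
Boundary: ½(f(3) + f(17)) = ½(1.95432 + 1.49877) = 1.72654.
So far: 32.5159.
k=1: B_{2}/(2)! × [f^{(1)}(17) − f^{(1)}(3)] = 1/12 × (-0.125947 − 0.372251) = -0.0415165.
Partial sum through k=1: 32.4744.
k=2: B_{4}/(4)! × [f^{(3)}(17) − f^{(3)}(3)] = −1/720 × (0.00102814 − 0.0341863) = 4.60530e-05.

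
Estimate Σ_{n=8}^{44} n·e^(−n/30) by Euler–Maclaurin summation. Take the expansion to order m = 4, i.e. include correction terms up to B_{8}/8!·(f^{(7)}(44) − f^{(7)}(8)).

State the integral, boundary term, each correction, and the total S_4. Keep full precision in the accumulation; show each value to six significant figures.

S_4 ≈ 369.103

∫_8^44 x·e^(−x/30) dx evaluates to 361.019.
Boundary: ½(f(8) + f(44)) = ½(6.12743 + 10.1505) = 8.13896.
Integral + boundary = 369.158.
k=1: B_{2}/(2)! × [f^{(1)}(44) − f^{(1)}(8)] = 1/12 × (-0.107657 − 0.561681) = -0.0557781.
Running total after k=1: 369.103.
k=2: B_{4}/(4)! × [f^{(3)}(44) − f^{(3)}(8)] = −1/720 × (0.000393033 − 0.00232615) = 2.68489e-06.
Running total after k=2: 369.103.
k=3: B_{6}/(6)! × [f^{(5)}(44) − f^{(5)}(8)] = 1/30240 × (1.00632e-06 − 4.47580e-06) = -1.14731e-10.
Running total after k=3: 369.103.
k=4: B_{8}/(8)! × [f^{(7)}(44) − f^{(7)}(8)] = −1/1209600 × (1.75103e-09 − 7.07442e-09) = 4.40095e-15.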